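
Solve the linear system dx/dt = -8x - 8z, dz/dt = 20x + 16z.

Coefficient matrix A = [[-8, -8], [20, 16]].
Characteristic polynomial det(A - λI) = λ^2 - 8λ + 32 = 0.
Eigenvalues λ = 4 ± 4i (complex conjugate pair).
For λ=4+4i: an eigenvector is (1,-1) - i(-1,2) = (1 + i, -1 - 2i).
A real fundamental pair from Re and Im of e^((4+4i)t)v: X_1 = e^(4t)(cos(4t)·(1,-1) + sin(4t)·(-1,2)), X_2 = e^(4t)(sin(4t)·(1,-1) - cos(4t)·(-1,2)).
General solution: K_1X_1 + K_2X_2.

x(t) = -K_1e^(4t)sin(4t) + K_1e^(4t)cos(4t) + K_2e^(4t)sin(4t) + K_2e^(4t)cos(4t), z(t) = 2K_1e^(4t)sin(4t) - K_1e^(4t)cos(4t) - K_2e^(4t)sin(4t) - 2K_2e^(4t)cos(4t)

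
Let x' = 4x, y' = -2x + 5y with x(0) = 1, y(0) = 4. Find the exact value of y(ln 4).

A = [[4,0],[-2,5]]; eigenvalues λ = 4, 5.
Eigenvectors: (-1,-2) for λ=4, (0,1) for λ=5.
From the initial condition, c_1 = -1, c_2 = 2.
y(ln 4) = (-1)(4^4)(-2) + (2)(4^5)(1) = 2560.

2560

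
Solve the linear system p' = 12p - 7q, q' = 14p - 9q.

p(t) = C_1e^(5t) + C_2e^(-2t), q(t) = C_1e^(5t) + 2C_2e^(-2t)

Coefficient matrix A = [[12, -7], [14, -9]].
Characteristic polynomial det(A - λI) = λ^2 - 3λ - 10 = 0.
Eigenvalues λ = 5, -2.
For λ=5: (A-λI) row 1 is [7, -7], so an eigenvector is (1, 1).
For λ=-2: (A-λI) row 1 is [14, -7], so an eigenvector is (1, 2).
General solution: C_1e^(5t)(1,1) + C_2e^(-2t)(1,2).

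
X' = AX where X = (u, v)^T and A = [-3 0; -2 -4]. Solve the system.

Coefficient matrix A = [[-3, 0], [-2, -4]].
Characteristic polynomial det(A - λI) = λ^2 + 7λ + 12 = 0.
Eigenvalues λ = -3, -4.
For λ=-3: (A-λI) row 2 is [-2, -1], so an eigenvector is (-1, 2).
For λ=-4: (A-λI) row 1 is [1, 0], so an eigenvector is (0, -1).
General solution: C_1e^(-3t)(-1,2) + C_2e^(-4t)(0,-1).

u(t) = -C_1e^(-3t), v(t) = 2C_1e^(-3t) - C_2e^(-4t)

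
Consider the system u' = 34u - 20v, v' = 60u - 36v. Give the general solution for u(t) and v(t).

u(t) = -2c_1e^(4t) + c_2e^(-6t), v(t) = -3c_1e^(4t) + 2c_2e^(-6t)

Coefficient matrix A = [[34, -20], [60, -36]].
Characteristic polynomial det(A - λI) = λ^2 + 2λ - 24 = 0.
Eigenvalues λ = 4, -6.
For λ=4: (A-λI) row 1 is [30, -20], so an eigenvector is (-2, -3).
For λ=-6: (A-λI) row 1 is [40, -20], so an eigenvector is (1, 2).
General solution: c_1e^(4t)(-2,-3) + c_2e^(-6t)(1,2).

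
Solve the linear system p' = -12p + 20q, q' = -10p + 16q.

p(t) = 3K_1e^(2t)sin(2t) + K_1e^(2t)cos(2t) + K_2e^(2t)sin(2t) - 3K_2e^(2t)cos(2t), q(t) = 2K_1e^(2t)sin(2t) + K_1e^(2t)cos(2t) + K_2e^(2t)sin(2t) - 2K_2e^(2t)cos(2t)

Coefficient matrix A = [[-12, 20], [-10, 16]].
Characteristic polynomial det(A - λI) = λ^2 - 4λ + 8 = 0.
Eigenvalues λ = 2 ± 2i (complex conjugate pair).
For λ=2+2i: an eigenvector is (1,1) - i(3,2) = (1 - 3i, 1 - 2i).
A real fundamental pair from Re and Im of e^((2+2i)t)v: X_1 = e^(2t)(cos(2t)·(1,1) + sin(2t)·(3,2)), X_2 = e^(2t)(sin(2t)·(1,1) - cos(2t)·(3,2)).
General solution: K_1X_1 + K_2X_2.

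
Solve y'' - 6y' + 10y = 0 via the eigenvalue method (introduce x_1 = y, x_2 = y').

y(t) = K_1e^(3t)cos(t) + K_2e^(3t)sin(t)

Let x_1 = y, x_2 = y'. Then x_1' = x_2 and x_2' = -10x_1 + 6x_2.
A = [[0,1],[-10,6]]; det(A-λI) = λ^2 - 6λ + 10.
Eigenvalues λ = 3 ± i.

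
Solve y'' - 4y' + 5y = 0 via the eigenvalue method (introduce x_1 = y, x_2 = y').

Let x_1 = y, x_2 = y'. Then x_1' = x_2 and x_2' = -5x_1 + 4x_2.
A = [[0,1],[-5,4]]; det(A-λI) = λ^2 - 4λ + 5.
Eigenvalues λ = 2 ± i.

y(t) = c_1e^(2t)cos(t) + c_2e^(2t)sin(t)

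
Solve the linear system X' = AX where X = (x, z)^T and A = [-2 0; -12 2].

x(t) = -K_1e^(-2t), z(t) = -3K_1e^(-2t) - K_2e^(2t)

Coefficient matrix A = [[-2, 0], [-12, 2]].
Characteristic polynomial det(A - λI) = λ^2 - 4 = 0.
Eigenvalues λ = -2, 2.
For λ=-2: (A-λI) row 2 is [-12, 4], so an eigenvector is (-1, -3).
For λ=2: (A-λI) row 1 is [-4, 0], so an eigenvector is (0, -1).
General solution: K_1e^(-2t)(-1,-3) + K_2e^(2t)(0,-1).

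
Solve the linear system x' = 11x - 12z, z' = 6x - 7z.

x(t) = 2c_1e^(5t) - c_2e^(-t), z(t) = c_1e^(5t) - c_2e^(-t)

Coefficient matrix A = [[11, -12], [6, -7]].
Characteristic polynomial det(A - λI) = λ^2 - 4λ - 5 = 0.
Eigenvalues λ = 5, -1.
For λ=5: (A-λI) row 1 is [6, -12], so an eigenvector is (2, 1).
For λ=-1: (A-λI) row 1 is [12, -12], so an eigenvector is (-1, -1).
General solution: c_1e^(5t)(2,1) + c_2e^(-t)(-1,-1).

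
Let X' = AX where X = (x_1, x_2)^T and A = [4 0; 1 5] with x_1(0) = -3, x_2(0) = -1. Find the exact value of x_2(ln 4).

A = [[4,0],[1,5]]; eigenvalues λ = 5, 4.
Eigenvectors: (0,-1) for λ=5, (-1,1) for λ=4.
From the initial condition, c_1 = 4, c_2 = 3.
x_2(ln 4) = (4)(4^5)(-1) + (3)(4^4)(1) = -3328.

-3328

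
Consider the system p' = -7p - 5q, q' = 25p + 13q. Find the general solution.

p(t) = K_1e^(3t)sin(5t) - K_2e^(3t)cos(5t), q(t) = -2K_1e^(3t)sin(5t) - K_1e^(3t)cos(5t) - K_2e^(3t)sin(5t) + 2K_2e^(3t)cos(5t)

Coefficient matrix A = [[-7, -5], [25, 13]].
Characteristic polynomial det(A - λI) = λ^2 - 6λ + 34 = 0.
Eigenvalues λ = 3 ± 5i (complex conjugate pair).
For λ=3+5i: an eigenvector is (0,-1) - i(1,-2) = (0 - i, -1 + 2i).
A real fundamental pair from Re and Im of e^((3+5i)t)v: X_1 = e^(3t)(cos(5t)·(0,-1) + sin(5t)·(1,-2)), X_2 = e^(3t)(sin(5t)·(0,-1) - cos(5t)·(1,-2)).
General solution: K_1X_1 + K_2X_2.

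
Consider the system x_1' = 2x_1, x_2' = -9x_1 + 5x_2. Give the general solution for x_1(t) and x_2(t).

Coefficient matrix A = [[2, 0], [-9, 5]].
Characteristic polynomial det(A - λI) = λ^2 - 7λ + 10 = 0.
Eigenvalues λ = 5, 2.
For λ=5: (A-λI) row 1 is [-3, 0], so an eigenvector is (0, -1).
For λ=2: (A-λI) row 2 is [-9, 3], so an eigenvector is (-1, -3).
General solution: c_1e^(5t)(0,-1) + c_2e^(2t)(-1,-3).

x_1(t) = -c_2e^(2t), x_2(t) = -c_1e^(5t) - 3c_2e^(2t)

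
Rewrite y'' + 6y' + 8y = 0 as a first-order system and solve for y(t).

Let x_1 = y, x_2 = y'. Then x_1' = x_2 and x_2' = -8x_1 - 6x_2.
A = [[0,1],[-8,-6]]; det(A-λI) = λ^2 + 6λ + 8.
Eigenvalues λ = -4, -2 with eigenvectors (1,-4), (1,-2).

y(t) = C_1e^(-4t) + C_2e^(-2t)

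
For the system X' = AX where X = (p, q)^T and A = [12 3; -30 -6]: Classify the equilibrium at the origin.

A = [[12,3],[-30,-6]]; det(A-λI) = λ^2 - 6λ + 18.
λ = 3 ± 3i: positive real part.

unstable spiral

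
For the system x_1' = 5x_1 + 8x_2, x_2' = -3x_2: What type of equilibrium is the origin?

saddle

A = [[5,8],[0,-3]]; det(A-λI) = λ^2 - 2λ - 15.
λ = -3, 5: opposite signs.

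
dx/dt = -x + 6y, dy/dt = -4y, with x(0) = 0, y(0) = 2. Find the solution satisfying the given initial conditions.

Coefficient matrix A = [[-1, 6], [0, -4]].
Characteristic polynomial det(A - λI) = λ^2 + 5λ + 4 = 0.
Eigenvalues λ = -4, -1.
For λ=-4: (A-λI) row 1 is [3, 6], so an eigenvector is (-2, 1).
For λ=-1: (A-λI) row 1 is [0, 6], so an eigenvector is (1, 0).
General solution: C_1e^(-4t)(-2,1) + C_2e^(-t)(1,0).
Applying x(0)=0, y(0)=2 gives C_1=2, C_2=4.

x(t) = 4e^(-t) - 4e^(-4t), y(t) = 2e^(-4t)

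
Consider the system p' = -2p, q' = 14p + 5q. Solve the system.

Coefficient matrix A = [[-2, 0], [14, 5]].
Characteristic polynomial det(A - λI) = λ^2 - 3λ - 10 = 0.
Eigenvalues λ = -2, 5.
For λ=-2: (A-λI) row 2 is [14, 7], so an eigenvector is (-1, 2).
For λ=5: (A-λI) row 1 is [-7, 0], so an eigenvector is (0, 1).
General solution: c_1e^(-2t)(-1,2) + c_2e^(5t)(0,1).

p(t) = -c_1e^(-2t), q(t) = 2c_1e^(-2t) + c_2e^(5t)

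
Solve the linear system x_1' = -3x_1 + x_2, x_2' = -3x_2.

Coefficient matrix A = [[-3, 1], [0, -3]].
Characteristic polynomial det(A - λI) = λ^2 + 6λ + 9 = 0.
Single eigenvalue λ = -3 with algebraic multiplicity 2.
Eigenvector v = (-1,0); generalized eigenvector w with (A-λI)w=v is (1,-1).
General solution: e^(-3t)[C_1·v + C_2·(t·v + w)].

x_1(t) = -C_1e^(-3t) - C_2te^(-3t) + C_2e^(-3t), x_2(t) = -C_2e^(-3t)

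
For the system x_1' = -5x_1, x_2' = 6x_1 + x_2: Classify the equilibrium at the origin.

saddle

A = [[-5,0],[6,1]]; det(A-λI) = λ^2 + 4λ - 5.
λ = 1, -5: opposite signs.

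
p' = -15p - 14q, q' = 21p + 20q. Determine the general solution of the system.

Coefficient matrix A = [[-15, -14], [21, 20]].
Characteristic polynomial det(A - λI) = λ^2 - 5λ - 6 = 0.
Eigenvalues λ = -1, 6.
For λ=-1: (A-λI) row 1 is [-14, -14], so an eigenvector is (1, -1).
For λ=6: (A-λI) row 1 is [-21, -14], so an eigenvector is (2, -3).
General solution: C_1e^(-t)(1,-1) + C_2e^(6t)(2,-3).

p(t) = C_1e^(-t) + 2C_2e^(6t), q(t) = -C_1e^(-t) - 3C_2e^(6t)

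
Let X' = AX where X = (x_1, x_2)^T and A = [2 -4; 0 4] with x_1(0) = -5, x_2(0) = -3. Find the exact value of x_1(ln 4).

A = [[2,-4],[0,4]]; eigenvalues λ = 4, 2.
Eigenvectors: (-2,1) for λ=4, (-1,0) for λ=2.
From the initial condition, c_1 = -3, c_2 = 11.
x_1(ln 4) = (-3)(4^4)(-2) + (11)(4^2)(-1) = 1360.

1360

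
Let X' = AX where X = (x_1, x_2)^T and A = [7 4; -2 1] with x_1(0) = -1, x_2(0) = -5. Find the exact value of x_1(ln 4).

-11584

A = [[7,4],[-2,1]]; eigenvalues λ = 3, 5.
Eigenvectors: (-1,1) for λ=3, (-2,1) for λ=5.
From the initial condition, c_1 = -11, c_2 = 6.
x_1(ln 4) = (-11)(4^3)(-1) + (6)(4^5)(-2) = -11584.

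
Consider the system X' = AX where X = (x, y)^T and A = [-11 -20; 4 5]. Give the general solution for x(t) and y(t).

Coefficient matrix A = [[-11, -20], [4, 5]].
Characteristic polynomial det(A - λI) = λ^2 + 6λ + 25 = 0.
Eigenvalues λ = -3 ± 4i (complex conjugate pair).
For λ=-3+4i: an eigenvector is (-2,1) - i(-1,0) = (-2 + i, 1).
A real fundamental pair from Re and Im of e^((-3+4i)t)v: X_1 = e^(-3t)(cos(4t)·(-2,1) + sin(4t)·(-1,0)), X_2 = e^(-3t)(sin(4t)·(-2,1) - cos(4t)·(-1,0)).
General solution: C_1X_1 + C_2X_2.

x(t) = -C_1e^(-3t)sin(4t) - 2C_1e^(-3t)cos(4t) - 2C_2e^(-3t)sin(4t) + C_2e^(-3t)cos(4t), y(t) = C_1e^(-3t)cos(4t) + C_2e^(-3t)sin(4t)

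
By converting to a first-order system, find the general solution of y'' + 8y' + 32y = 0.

y(t) = c_1e^(-4t)cos(4t) + c_2e^(-4t)sin(4t)

Let x_1 = y, x_2 = y'. Then x_1' = x_2 and x_2' = -32x_1 - 8x_2.
A = [[0,1],[-32,-8]]; det(A-λI) = λ^2 + 8λ + 32.
Eigenvalues λ = -4 ± 4i.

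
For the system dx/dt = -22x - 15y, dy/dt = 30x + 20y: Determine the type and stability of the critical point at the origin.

stable spiral

A = [[-22,-15],[30,20]]; det(A-λI) = λ^2 + 2λ + 10.
λ = -1 ± 3i: negative real part.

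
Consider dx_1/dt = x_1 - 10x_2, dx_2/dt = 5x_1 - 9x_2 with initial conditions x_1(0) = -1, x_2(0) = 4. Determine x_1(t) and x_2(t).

Coefficient matrix A = [[1, -10], [5, -9]].
Characteristic polynomial det(A - λI) = λ^2 + 8λ + 41 = 0.
Eigenvalues λ = -4 ± 5i (complex conjugate pair).
For λ=-4+5i: an eigenvector is (-1,-1) - i(1,0) = (-1 - i, -1).
A real fundamental pair from Re and Im of e^((-4+5i)t)v: X_1 = e^(-4t)(cos(5t)·(-1,-1) + sin(5t)·(1,0)), X_2 = e^(-4t)(sin(5t)·(-1,-1) - cos(5t)·(1,0)).
General solution: c_1X_1 + c_2X_2.
Applying x_1(0)=-1, x_2(0)=4 gives c_1=-4, c_2=5.

x_1(t) = -9e^(-4t)sin(5t) - e^(-4t)cos(5t), x_2(t) = -5e^(-4t)sin(5t) + 4e^(-4t)cos(5t)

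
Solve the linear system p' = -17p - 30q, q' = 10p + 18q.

p(t) = -3c_1e^(3t) - 2c_2e^(-2t), q(t) = 2c_1e^(3t) + c_2e^(-2t)

Coefficient matrix A = [[-17, -30], [10, 18]].
Characteristic polynomial det(A - λI) = λ^2 - λ - 6 = 0.
Eigenvalues λ = 3, -2.
For λ=3: (A-λI) row 1 is [-20, -30], so an eigenvector is (-3, 2).
For λ=-2: (A-λI) row 1 is [-15, -30], so an eigenvector is (-2, 1).
General solution: c_1e^(3t)(-3,2) + c_2e^(-2t)(-2,1).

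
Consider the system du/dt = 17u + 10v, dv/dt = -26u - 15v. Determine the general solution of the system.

u(t) = -c_1e^(t)sin(2t) - 2c_1e^(t)cos(2t) - 2c_2e^(t)sin(2t) + c_2e^(t)cos(2t), v(t) = 2c_1e^(t)sin(2t) + 3c_1e^(t)cos(2t) + 3c_2e^(t)sin(2t) - 2c_2e^(t)cos(2t)

Coefficient matrix A = [[17, 10], [-26, -15]].
Characteristic polynomial det(A - λI) = λ^2 - 2λ + 5 = 0.
Eigenvalues λ = 1 ± 2i (complex conjugate pair).
For λ=1+2i: an eigenvector is (-2,3) - i(-1,2) = (-2 + i, 3 - 2i).
A real fundamental pair from Re and Im of e^((1+2i)t)v: X_1 = e^(t)(cos(2t)·(-2,3) + sin(2t)·(-1,2)), X_2 = e^(t)(sin(2t)·(-2,3) - cos(2t)·(-1,2)).
General solution: c_1X_1 + c_2X_2.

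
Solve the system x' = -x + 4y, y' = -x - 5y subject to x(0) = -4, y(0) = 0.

Coefficient matrix A = [[-1, 4], [-1, -5]].
Characteristic polynomial det(A - λI) = λ^2 + 6λ + 9 = 0.
Single eigenvalue λ = -3 with algebraic multiplicity 2.
Eigenvector v = (-2,1); generalized eigenvector w with (A-λI)w=v is (-3,1).
General solution: e^(-3t)[C_1·v + C_2·(t·v + w)].
Applying x(0)=-4, y(0)=0 gives C_1=-4, C_2=4.

x(t) = -8te^(-3t) - 4e^(-3t), y(t) = 4te^(-3t)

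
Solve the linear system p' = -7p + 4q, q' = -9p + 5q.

p(t) = -2K_1e^(-t) - 2K_2te^(-t) + K_2e^(-t), q(t) = -3K_1e^(-t) - 3K_2te^(-t) + K_2e^(-t)

Coefficient matrix A = [[-7, 4], [-9, 5]].
Characteristic polynomial det(A - λI) = λ^2 + 2λ + 1 = 0.
Single eigenvalue λ = -1 with algebraic multiplicity 2.
Eigenvector v = (-2,-3); generalized eigenvector w with (A-λI)w=v is (1,1).
General solution: e^(-t)[K_1·v + K_2·(t·v + w)].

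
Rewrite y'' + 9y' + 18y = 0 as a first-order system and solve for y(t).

y(t) = K_1e^(-3t) + K_2e^(-6t)

Let x_1 = y, x_2 = y'. Then x_1' = x_2 and x_2' = -18x_1 - 9x_2.
A = [[0,1],[-18,-9]]; det(A-λI) = λ^2 + 9λ + 18.
Eigenvalues λ = -3, -6 with eigenvectors (1,-3), (1,-6).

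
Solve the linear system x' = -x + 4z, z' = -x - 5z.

x(t) = 2K_1e^(-3t) + 2K_2te^(-3t) - 3K_2e^(-3t), z(t) = -K_1e^(-3t) - K_2te^(-3t) + 2K_2e^(-3t)

Coefficient matrix A = [[-1, 4], [-1, -5]].
Characteristic polynomial det(A - λI) = λ^2 + 6λ + 9 = 0.
Single eigenvalue λ = -3 with algebraic multiplicity 2.
Eigenvector v = (2,-1); generalized eigenvector w with (A-λI)w=v is (-3,2).
General solution: e^(-3t)[K_1·v + K_2·(t·v + w)].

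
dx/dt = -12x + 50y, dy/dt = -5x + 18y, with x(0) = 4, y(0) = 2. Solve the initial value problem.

Coefficient matrix A = [[-12, 50], [-5, 18]].
Characteristic polynomial det(A - λI) = λ^2 - 6λ + 34 = 0.
Eigenvalues λ = 3 ± 5i (complex conjugate pair).
For λ=3+5i: an eigenvector is (1,0) - i(-3,-1) = (1 + 3i, 0 + i).
A real fundamental pair from Re and Im of e^((3+5i)t)v: X_1 = e^(3t)(cos(5t)·(1,0) + sin(5t)·(-3,-1)), X_2 = e^(3t)(sin(5t)·(1,0) - cos(5t)·(-3,-1)).
General solution: c_1X_1 + c_2X_2.
Applying x(0)=4, y(0)=2 gives c_1=-2, c_2=2.

x(t) = 8e^(3t)sin(5t) + 4e^(3t)cos(5t), y(t) = 2e^(3t)sin(5t) + 2e^(3t)cos(5t)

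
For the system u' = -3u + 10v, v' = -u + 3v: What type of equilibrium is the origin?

center

A = [[-3,10],[-1,3]]; det(A-λI) = λ^2 + 1.
λ = 0 ± i: zero real part.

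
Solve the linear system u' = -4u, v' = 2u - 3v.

Coefficient matrix A = [[-4, 0], [2, -3]].
Characteristic polynomial det(A - λI) = λ^2 + 7λ + 12 = 0.
Eigenvalues λ = -3, -4.
For λ=-3: (A-λI) row 1 is [-1, 0], so an eigenvector is (0, -1).
For λ=-4: (A-λI) row 2 is [2, 1], so an eigenvector is (-1, 2).
General solution: K_1e^(-3t)(0,-1) + K_2e^(-4t)(-1,2).

u(t) = -K_2e^(-4t), v(t) = -K_1e^(-3t) + 2K_2e^(-4t)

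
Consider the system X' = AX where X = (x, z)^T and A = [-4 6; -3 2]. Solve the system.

x(t) = C_1e^(-t)sin(3t) - C_1e^(-t)cos(3t) - C_2e^(-t)sin(3t) - C_2e^(-t)cos(3t), z(t) = C_1e^(-t)sin(3t) - C_2e^(-t)cos(3t)

Coefficient matrix A = [[-4, 6], [-3, 2]].
Characteristic polynomial det(A - λI) = λ^2 + 2λ + 10 = 0.
Eigenvalues λ = -1 ± 3i (complex conjugate pair).
For λ=-1+3i: an eigenvector is (-1,0) - i(1,1) = (-1 - i, 0 - i).
A real fundamental pair from Re and Im of e^((-1+3i)t)v: X_1 = e^(-t)(cos(3t)·(-1,0) + sin(3t)·(1,1)), X_2 = e^(-t)(sin(3t)·(-1,0) - cos(3t)·(1,1)).
General solution: C_1X_1 + C_2X_2.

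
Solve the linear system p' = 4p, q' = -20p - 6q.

Coefficient matrix A = [[4, 0], [-20, -6]].
Characteristic polynomial det(A - λI) = λ^2 + 2λ - 24 = 0.
Eigenvalues λ = -6, 4.
For λ=-6: (A-λI) row 1 is [10, 0], so an eigenvector is (0, -1).
For λ=4: (A-λI) row 2 is [-20, -10], so an eigenvector is (-1, 2).
General solution: c_1e^(-6t)(0,-1) + c_2e^(4t)(-1,2).

p(t) = -c_2e^(4t), q(t) = -c_1e^(-6t) + 2c_2e^(4t)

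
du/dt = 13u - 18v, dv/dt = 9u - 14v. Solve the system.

Coefficient matrix A = [[13, -18], [9, -14]].
Characteristic polynomial det(A - λI) = λ^2 + λ - 20 = 0.
Eigenvalues λ = 4, -5.
For λ=4: (A-λI) row 1 is [9, -18], so an eigenvector is (2, 1).
For λ=-5: (A-λI) row 1 is [18, -18], so an eigenvector is (-1, -1).
General solution: C_1e^(4t)(2,1) + C_2e^(-5t)(-1,-1).

u(t) = 2C_1e^(4t) - C_2e^(-5t), v(t) = C_1e^(4t) - C_2e^(-5t)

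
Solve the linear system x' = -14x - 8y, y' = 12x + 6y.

Coefficient matrix A = [[-14, -8], [12, 6]].
Characteristic polynomial det(A - λI) = λ^2 + 8λ + 12 = 0.
Eigenvalues λ = -2, -6.
For λ=-2: (A-λI) row 1 is [-12, -8], so an eigenvector is (2, -3).
For λ=-6: (A-λI) row 1 is [-8, -8], so an eigenvector is (1, -1).
General solution: c_1e^(-2t)(2,-3) + c_2e^(-6t)(1,-1).

x(t) = 2c_1e^(-2t) + c_2e^(-6t), y(t) = -3c_1e^(-2t) - c_2e^(-6t)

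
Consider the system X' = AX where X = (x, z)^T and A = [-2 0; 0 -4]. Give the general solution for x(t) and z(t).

x(t) = c_2e^(-2t), z(t) = -c_1e^(-4t)

Coefficient matrix A = [[-2, 0], [0, -4]].
Characteristic polynomial det(A - λI) = λ^2 + 6λ + 8 = 0.
Eigenvalues λ = -4, -2.
For λ=-4: (A-λI) row 1 is [2, 0], so an eigenvector is (0, -1).
For λ=-2: (A-λI) row 2 is [0, -2], so an eigenvector is (1, 0).
General solution: c_1e^(-4t)(0,-1) + c_2e^(-2t)(1,0).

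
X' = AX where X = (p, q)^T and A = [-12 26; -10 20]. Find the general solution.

Coefficient matrix A = [[-12, 26], [-10, 20]].
Characteristic polynomial det(A - λI) = λ^2 - 8λ + 20 = 0.
Eigenvalues λ = 4 ± 2i (complex conjugate pair).
For λ=4+2i: an eigenvector is (-3,-2) - i(-2,-1) = (-3 + 2i, -2 + i).
A real fundamental pair from Re and Im of e^((4+2i)t)v: X_1 = e^(4t)(cos(2t)·(-3,-2) + sin(2t)·(-2,-1)), X_2 = e^(4t)(sin(2t)·(-3,-2) - cos(2t)·(-2,-1)).
General solution: C_1X_1 + C_2X_2.

p(t) = -2C_1e^(4t)sin(2t) - 3C_1e^(4t)cos(2t) - 3C_2e^(4t)sin(2t) + 2C_2e^(4t)cos(2t), q(t) = -C_1e^(4t)sin(2t) - 2C_1e^(4t)cos(2t) - 2C_2e^(4t)sin(2t) + C_2e^(4t)cos(2t)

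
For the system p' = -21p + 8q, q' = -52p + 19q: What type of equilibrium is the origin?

A = [[-21,8],[-52,19]]; det(A-λI) = λ^2 + 2λ + 17.
λ = -1 ± 4i: negative real part.

stable spiral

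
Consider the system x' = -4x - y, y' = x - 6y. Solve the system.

Coefficient matrix A = [[-4, -1], [1, -6]].
Characteristic polynomial det(A - λI) = λ^2 + 10λ + 25 = 0.
Single eigenvalue λ = -5 with algebraic multiplicity 2.
Eigenvector v = (1,1); generalized eigenvector w with (A-λI)w=v is (-2,-3).
General solution: e^(-5t)[K_1·v + K_2·(t·v + w)].

x(t) = K_1e^(-5t) + K_2te^(-5t) - 2K_2e^(-5t), y(t) = K_1e^(-5t) + K_2te^(-5t) - 3K_2e^(-5t)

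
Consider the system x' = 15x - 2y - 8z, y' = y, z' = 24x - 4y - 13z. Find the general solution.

x(t) = -2c_1e^(3t) - c_2e^(t) + c_3e^(-t), y(t) = c_2e^(t), z(t) = -3c_1e^(3t) - 2c_2e^(t) + 2c_3e^(-t)

Coefficient matrix A = [[15, -2, -8], [0, 1, 0], [24, -4, -13]].
det(A - λI) = 0 gives eigenvalues λ = 3, 1, -1.
For λ=3: eigenvector (-2,0,-3).
For λ=1: eigenvector (-1,1,-2).
For λ=-1: eigenvector (1,0,2).
General solution: c_1e^(3t)(-2,0,-3) + c_2e^(t)(-1,1,-2) + c_3e^(-t)(1,0,2).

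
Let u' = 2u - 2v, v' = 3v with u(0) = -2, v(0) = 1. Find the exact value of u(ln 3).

-54

A = [[2,-2],[0,3]]; eigenvalues λ = 2, 3.
Eigenvectors: (-1,0) for λ=2, (-2,1) for λ=3.
From the initial condition, c_1 = 0, c_2 = 1.
u(ln 3) = (0)(3^2)(-1) + (1)(3^3)(-2) = -54.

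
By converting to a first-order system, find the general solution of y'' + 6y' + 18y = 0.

Let x_1 = y, x_2 = y'. Then x_1' = x_2 and x_2' = -18x_1 - 6x_2.
A = [[0,1],[-18,-6]]; det(A-λI) = λ^2 + 6λ + 18.
Eigenvalues λ = -3 ± 3i.

y(t) = C_1e^(-3t)cos(3t) + C_2e^(-3t)sin(3t)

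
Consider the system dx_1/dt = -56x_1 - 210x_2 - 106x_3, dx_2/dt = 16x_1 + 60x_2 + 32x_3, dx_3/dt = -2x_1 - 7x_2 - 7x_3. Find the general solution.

x_1(t) = -2K_1e^(-3t) - 2K_2e^(-4t) - 7K_3e^(4t), x_2(t) = K_2e^(-4t) + 2K_3e^(4t), x_3(t) = K_1e^(-3t) - K_2e^(-4t)

Coefficient matrix A = [[-56, -210, -106], [16, 60, 32], [-2, -7, -7]].
det(A - λI) = 0 gives eigenvalues λ = -3, -4, 4.
For λ=-3: eigenvector (-2,0,1).
For λ=-4: eigenvector (-2,1,-1).
For λ=4: eigenvector (-7,2,0).
General solution: K_1e^(-3t)(-2,0,1) + K_2e^(-4t)(-2,1,-1) + K_3e^(4t)(-7,2,0).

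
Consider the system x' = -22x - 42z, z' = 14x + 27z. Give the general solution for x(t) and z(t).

Coefficient matrix A = [[-22, -42], [14, 27]].
Characteristic polynomial det(A - λI) = λ^2 - 5λ - 6 = 0.
Eigenvalues λ = 6, -1.
For λ=6: (A-λI) row 1 is [-28, -42], so an eigenvector is (-3, 2).
For λ=-1: (A-λI) row 1 is [-21, -42], so an eigenvector is (-2, 1).
General solution: c_1e^(6t)(-3,2) + c_2e^(-t)(-2,1).

x(t) = -3c_1e^(6t) - 2c_2e^(-t), z(t) = 2c_1e^(6t) + c_2e^(-t)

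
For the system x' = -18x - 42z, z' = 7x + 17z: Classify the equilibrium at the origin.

saddle

A = [[-18,-42],[7,17]]; det(A-λI) = λ^2 + λ - 12.
λ = 3, -4: opposite signs.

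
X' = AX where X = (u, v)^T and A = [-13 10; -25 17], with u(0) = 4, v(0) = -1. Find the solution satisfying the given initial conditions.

Coefficient matrix A = [[-13, 10], [-25, 17]].
Characteristic polynomial det(A - λI) = λ^2 - 4λ + 29 = 0.
Eigenvalues λ = 2 ± 5i (complex conjugate pair).
For λ=2+5i: an eigenvector is (-1,-1) - i(1,2) = (-1 - i, -1 - 2i).
A real fundamental pair from Re and Im of e^((2+5i)t)v: X_1 = e^(2t)(cos(5t)·(-1,-1) + sin(5t)·(1,2)), X_2 = e^(2t)(sin(5t)·(-1,-1) - cos(5t)·(1,2)).
General solution: C_1X_1 + C_2X_2.
Applying u(0)=4, v(0)=-1 gives C_1=-9, C_2=5.

u(t) = -14e^(2t)sin(5t) + 4e^(2t)cos(5t), v(t) = -23e^(2t)sin(5t) - e^(2t)cos(5t)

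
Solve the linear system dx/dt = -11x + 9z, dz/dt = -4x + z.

Coefficient matrix A = [[-11, 9], [-4, 1]].
Characteristic polynomial det(A - λI) = λ^2 + 10λ + 25 = 0.
Single eigenvalue λ = -5 with algebraic multiplicity 2.
Eigenvector v = (3,2); generalized eigenvector w with (A-λI)w=v is (1,1).
General solution: e^(-5t)[C_1·v + C_2·(t·v + w)].

x(t) = 3C_1e^(-5t) + 3C_2te^(-5t) + C_2e^(-5t), z(t) = 2C_1e^(-5t) + 2C_2te^(-5t) + C_2e^(-5t)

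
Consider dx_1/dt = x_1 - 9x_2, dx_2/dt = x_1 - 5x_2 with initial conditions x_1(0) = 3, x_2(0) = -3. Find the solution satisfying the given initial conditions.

x_1(t) = 36te^(-2t) + 3e^(-2t), x_2(t) = 12te^(-2t) - 3e^(-2t)

Coefficient matrix A = [[1, -9], [1, -5]].
Characteristic polynomial det(A - λI) = λ^2 + 4λ + 4 = 0.
Single eigenvalue λ = -2 with algebraic multiplicity 2.
Eigenvector v = (-3,-1); generalized eigenvector w with (A-λI)w=v is (-1,0).
General solution: e^(-2t)[K_1·v + K_2·(t·v + w)].
Applying x_1(0)=3, x_2(0)=-3 gives K_1=3, K_2=-12.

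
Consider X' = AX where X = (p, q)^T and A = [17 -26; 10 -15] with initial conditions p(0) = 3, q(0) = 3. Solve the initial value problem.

Coefficient matrix A = [[17, -26], [10, -15]].
Characteristic polynomial det(A - λI) = λ^2 - 2λ + 5 = 0.
Eigenvalues λ = 1 ± 2i (complex conjugate pair).
For λ=1+2i: an eigenvector is (-3,-2) - i(2,1) = (-3 - 2i, -2 - i).
A real fundamental pair from Re and Im of e^((1+2i)t)v: X_1 = e^(t)(cos(2t)·(-3,-2) + sin(2t)·(2,1)), X_2 = e^(t)(sin(2t)·(-3,-2) - cos(2t)·(2,1)).
General solution: K_1X_1 + K_2X_2.
Applying p(0)=3, q(0)=3 gives K_1=-3, K_2=3.

p(t) = -15e^(t)sin(2t) + 3e^(t)cos(2t), q(t) = -9e^(t)sin(2t) + 3e^(t)cos(2t)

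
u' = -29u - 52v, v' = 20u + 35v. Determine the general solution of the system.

u(t) = 3K_1e^(3t)sin(4t) - 2K_1e^(3t)cos(4t) - 2K_2e^(3t)sin(4t) - 3K_2e^(3t)cos(4t), v(t) = -2K_1e^(3t)sin(4t) + K_1e^(3t)cos(4t) + K_2e^(3t)sin(4t) + 2K_2e^(3t)cos(4t)

Coefficient matrix A = [[-29, -52], [20, 35]].
Characteristic polynomial det(A - λI) = λ^2 - 6λ + 25 = 0.
Eigenvalues λ = 3 ± 4i (complex conjugate pair).
For λ=3+4i: an eigenvector is (-2,1) - i(3,-2) = (-2 - 3i, 1 + 2i).
A real fundamental pair from Re and Im of e^((3+4i)t)v: X_1 = e^(3t)(cos(4t)·(-2,1) + sin(4t)·(3,-2)), X_2 = e^(3t)(sin(4t)·(-2,1) - cos(4t)·(3,-2)).
General solution: K_1X_1 + K_2X_2.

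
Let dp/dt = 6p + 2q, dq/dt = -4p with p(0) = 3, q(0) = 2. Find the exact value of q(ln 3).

-558

A = [[6,2],[-4,0]]; eigenvalues λ = 4, 2.
Eigenvectors: (1,-1) for λ=4, (-1,2) for λ=2.
From the initial condition, c_1 = 8, c_2 = 5.
q(ln 3) = (8)(3^4)(-1) + (5)(3^2)(2) = -558.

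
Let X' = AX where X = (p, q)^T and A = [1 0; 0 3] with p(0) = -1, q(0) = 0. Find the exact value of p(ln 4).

-4

A = [[1,0],[0,3]]; eigenvalues λ = 3, 1.
Eigenvectors: (0,-1) for λ=3, (1,0) for λ=1.
From the initial condition, c_1 = 0, c_2 = -1.
p(ln 4) = (0)(4^3)(0) + (-1)(4^1)(1) = -4.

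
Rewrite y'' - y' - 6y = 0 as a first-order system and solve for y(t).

y(t) = C_1e^(-2t) + C_2e^(3t)

Let x_1 = y, x_2 = y'. Then x_1' = x_2 and x_2' = 6x_1 + x_2.
A = [[0,1],[6,1]]; det(A-λI) = λ^2 - λ - 6.
Eigenvalues λ = -2, 3 with eigenvectors (1,-2), (1,3).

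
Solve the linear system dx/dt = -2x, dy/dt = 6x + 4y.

Coefficient matrix A = [[-2, 0], [6, 4]].
Characteristic polynomial det(A - λI) = λ^2 - 2λ - 8 = 0.
Eigenvalues λ = -2, 4.
For λ=-2: (A-λI) row 2 is [6, 6], so an eigenvector is (1, -1).
For λ=4: (A-λI) row 1 is [-6, 0], so an eigenvector is (0, -1).
General solution: K_1e^(-2t)(1,-1) + K_2e^(4t)(0,-1).

x(t) = K_1e^(-2t), y(t) = -K_1e^(-2t) - K_2e^(4t)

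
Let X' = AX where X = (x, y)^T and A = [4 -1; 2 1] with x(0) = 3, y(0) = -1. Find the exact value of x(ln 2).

A = [[4,-1],[2,1]]; eigenvalues λ = 2, 3.
Eigenvectors: (1,2) for λ=2, (-1,-1) for λ=3.
From the initial condition, c_1 = -4, c_2 = -7.
x(ln 2) = (-4)(2^2)(1) + (-7)(2^3)(-1) = 40.

40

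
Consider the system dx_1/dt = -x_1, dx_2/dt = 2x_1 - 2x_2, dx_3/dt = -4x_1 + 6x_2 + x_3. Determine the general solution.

x_1(t) = c_3e^(-t), x_2(t) = c_2e^(-2t) + 2c_3e^(-t), x_3(t) = c_1e^(t) - 2c_2e^(-2t) - 4c_3e^(-t)

Coefficient matrix A = [[-1, 0, 0], [2, -2, 0], [-4, 6, 1]].
det(A - λI) = 0 gives eigenvalues λ = 1, -2, -1.
For λ=1: eigenvector (0,0,1).
For λ=-2: eigenvector (0,1,-2).
For λ=-1: eigenvector (1,2,-4).
General solution: c_1e^(t)(0,0,1) + c_2e^(-2t)(0,1,-2) + c_3e^(-t)(1,2,-4).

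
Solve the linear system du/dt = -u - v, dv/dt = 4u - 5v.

u(t) = -K_1e^(-3t) - K_2te^(-3t) + K_2e^(-3t), v(t) = -2K_1e^(-3t) - 2K_2te^(-3t) + 3K_2e^(-3t)

Coefficient matrix A = [[-1, -1], [4, -5]].
Characteristic polynomial det(A - λI) = λ^2 + 6λ + 9 = 0.
Single eigenvalue λ = -3 with algebraic multiplicity 2.
Eigenvector v = (-1,-2); generalized eigenvector w with (A-λI)w=v is (1,3).
General solution: e^(-3t)[K_1·v + K_2·(t·v + w)].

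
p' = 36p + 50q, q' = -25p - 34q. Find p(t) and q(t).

p(t) = 3C_1e^(t)sin(5t) - C_1e^(t)cos(5t) - C_2e^(t)sin(5t) - 3C_2e^(t)cos(5t), q(t) = -2C_1e^(t)sin(5t) + C_1e^(t)cos(5t) + C_2e^(t)sin(5t) + 2C_2e^(t)cos(5t)

Coefficient matrix A = [[36, 50], [-25, -34]].
Characteristic polynomial det(A - λI) = λ^2 - 2λ + 26 = 0.
Eigenvalues λ = 1 ± 5i (complex conjugate pair).
For λ=1+5i: an eigenvector is (-1,1) - i(3,-2) = (-1 - 3i, 1 + 2i).
A real fundamental pair from Re and Im of e^((1+5i)t)v: X_1 = e^(t)(cos(5t)·(-1,1) + sin(5t)·(3,-2)), X_2 = e^(t)(sin(5t)·(-1,1) - cos(5t)·(3,-2)).
General solution: C_1X_1 + C_2X_2.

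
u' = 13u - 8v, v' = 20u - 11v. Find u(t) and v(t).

Coefficient matrix A = [[13, -8], [20, -11]].
Characteristic polynomial det(A - λI) = λ^2 - 2λ + 17 = 0.
Eigenvalues λ = 1 ± 4i (complex conjugate pair).
For λ=1+4i: an eigenvector is (1,1) - i(1,2) = (1 - i, 1 - 2i).
A real fundamental pair from Re and Im of e^((1+4i)t)v: X_1 = e^(t)(cos(4t)·(1,1) + sin(4t)·(1,2)), X_2 = e^(t)(sin(4t)·(1,1) - cos(4t)·(1,2)).
General solution: c_1X_1 + c_2X_2.

u(t) = c_1e^(t)sin(4t) + c_1e^(t)cos(4t) + c_2e^(t)sin(4t) - c_2e^(t)cos(4t), v(t) = 2c_1e^(t)sin(4t) + c_1e^(t)cos(4t) + c_2e^(t)sin(4t) - 2c_2e^(t)cos(4t)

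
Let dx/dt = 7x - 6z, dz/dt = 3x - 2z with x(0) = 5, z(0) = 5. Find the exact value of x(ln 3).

A = [[7,-6],[3,-2]]; eigenvalues λ = 4, 1.
Eigenvectors: (2,1) for λ=4, (1,1) for λ=1.
From the initial condition, c_1 = 0, c_2 = 5.
x(ln 3) = (0)(3^4)(2) + (5)(3^1)(1) = 15.

15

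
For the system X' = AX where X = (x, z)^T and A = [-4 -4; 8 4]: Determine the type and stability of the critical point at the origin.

A = [[-4,-4],[8,4]]; det(A-λI) = λ^2 + 16.
λ = 0 ± 4i: zero real part.

center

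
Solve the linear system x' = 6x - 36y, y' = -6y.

x(t) = c_1e^(6t) + 3c_2e^(-6t), y(t) = c_2e^(-6t)

Coefficient matrix A = [[6, -36], [0, -6]].
Characteristic polynomial det(A - λI) = λ^2 - 36 = 0.
Eigenvalues λ = 6, -6.
For λ=6: (A-λI) row 1 is [0, -36], so an eigenvector is (1, 0).
For λ=-6: (A-λI) row 1 is [12, -36], so an eigenvector is (3, 1).
General solution: c_1e^(6t)(1,0) + c_2e^(-6t)(3,1).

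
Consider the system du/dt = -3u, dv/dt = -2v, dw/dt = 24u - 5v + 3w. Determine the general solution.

u(t) = c_3e^(-3t), v(t) = c_2e^(-2t), w(t) = c_1e^(3t) + c_2e^(-2t) - 4c_3e^(-3t)

Coefficient matrix A = [[-3, 0, 0], [0, -2, 0], [24, -5, 3]].
det(A - λI) = 0 gives eigenvalues λ = 3, -2, -3.
For λ=3: eigenvector (0,0,1).
For λ=-2: eigenvector (0,1,1).
For λ=-3: eigenvector (1,0,-4).
General solution: c_1e^(3t)(0,0,1) + c_2e^(-2t)(0,1,1) + c_3e^(-3t)(1,0,-4).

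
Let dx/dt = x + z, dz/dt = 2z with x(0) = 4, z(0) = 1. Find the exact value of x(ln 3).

18

A = [[1,1],[0,2]]; eigenvalues λ = 1, 2.
Eigenvectors: (-1,0) for λ=1, (1,1) for λ=2.
From the initial condition, c_1 = -3, c_2 = 1.
x(ln 3) = (-3)(3^1)(-1) + (1)(3^2)(1) = 18.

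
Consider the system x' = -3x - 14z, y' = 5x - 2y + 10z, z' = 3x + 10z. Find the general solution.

x(t) = 7K_1e^(3t) + 2K_3e^(4t), y(t) = K_1e^(3t) + K_2e^(-2t), z(t) = -3K_1e^(3t) - K_3e^(4t)

Coefficient matrix A = [[-3, 0, -14], [5, -2, 10], [3, 0, 10]].
det(A - λI) = 0 gives eigenvalues λ = 3, -2, 4.
For λ=3: eigenvector (7,1,-3).
For λ=-2: eigenvector (0,1,0).
For λ=4: eigenvector (2,0,-1).
General solution: K_1e^(3t)(7,1,-3) + K_2e^(-2t)(0,1,0) + K_3e^(4t)(2,0,-1).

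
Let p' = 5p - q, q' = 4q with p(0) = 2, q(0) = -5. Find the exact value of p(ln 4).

5888

A = [[5,-1],[0,4]]; eigenvalues λ = 4, 5.
Eigenvectors: (-1,-1) for λ=4, (1,0) for λ=5.
From the initial condition, c_1 = 5, c_2 = 7.
p(ln 4) = (5)(4^4)(-1) + (7)(4^5)(1) = 5888.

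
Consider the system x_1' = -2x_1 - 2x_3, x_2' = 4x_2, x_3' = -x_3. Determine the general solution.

x_1(t) = K_1e^(-2t) - 2K_3e^(-t), x_2(t) = K_2e^(4t), x_3(t) = K_3e^(-t)

Coefficient matrix A = [[-2, 0, -2], [0, 4, 0], [0, 0, -1]].
det(A - λI) = 0 gives eigenvalues λ = -2, 4, -1.
For λ=-2: eigenvector (1,0,0).
For λ=4: eigenvector (0,1,0).
For λ=-1: eigenvector (-2,0,1).
General solution: K_1e^(-2t)(1,0,0) + K_2e^(4t)(0,1,0) + K_3e^(-t)(-2,0,1).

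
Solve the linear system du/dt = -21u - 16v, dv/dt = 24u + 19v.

Coefficient matrix A = [[-21, -16], [24, 19]].
Characteristic polynomial det(A - λI) = λ^2 + 2λ - 15 = 0.
Eigenvalues λ = 3, -5.
For λ=3: (A-λI) row 1 is [-24, -16], so an eigenvector is (-2, 3).
For λ=-5: (A-λI) row 1 is [-16, -16], so an eigenvector is (1, -1).
General solution: C_1e^(3t)(-2,3) + C_2e^(-5t)(1,-1).

u(t) = -2C_1e^(3t) + C_2e^(-5t), v(t) = 3C_1e^(3t) - C_2e^(-5t)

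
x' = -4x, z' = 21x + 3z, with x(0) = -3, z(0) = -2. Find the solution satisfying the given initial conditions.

x(t) = -3e^(-4t), z(t) = -11e^(3t) + 9e^(-4t)

Coefficient matrix A = [[-4, 0], [21, 3]].
Characteristic polynomial det(A - λI) = λ^2 + λ - 12 = 0.
Eigenvalues λ = 3, -4.
For λ=3: (A-λI) row 1 is [-7, 0], so an eigenvector is (0, -1).
For λ=-4: (A-λI) row 2 is [21, 7], so an eigenvector is (1, -3).
General solution: c_1e^(3t)(0,-1) + c_2e^(-4t)(1,-3).
Applying x(0)=-3, z(0)=-2 gives c_1=11, c_2=-3.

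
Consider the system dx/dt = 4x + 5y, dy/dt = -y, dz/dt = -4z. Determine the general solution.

x(t) = C_1e^(-t) + C_3e^(4t), y(t) = -C_1e^(-t), z(t) = C_2e^(-4t)

Coefficient matrix A = [[4, 5, 0], [0, -1, 0], [0, 0, -4]].
det(A - λI) = 0 gives eigenvalues λ = -1, -4, 4.
For λ=-1: eigenvector (1,-1,0).
For λ=-4: eigenvector (0,0,1).
For λ=4: eigenvector (1,0,0).
General solution: C_1e^(-t)(1,-1,0) + C_2e^(-4t)(0,0,1) + C_3e^(4t)(1,0,0).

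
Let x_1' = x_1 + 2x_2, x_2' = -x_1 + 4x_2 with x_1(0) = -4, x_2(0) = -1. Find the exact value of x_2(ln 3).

A = [[1,2],[-1,4]]; eigenvalues λ = 3, 2.
Eigenvectors: (-1,-1) for λ=3, (-2,-1) for λ=2.
From the initial condition, c_1 = -2, c_2 = 3.
x_2(ln 3) = (-2)(3^3)(-1) + (3)(3^2)(-1) = 27.

27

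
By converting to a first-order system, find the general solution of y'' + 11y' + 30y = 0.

Let x_1 = y, x_2 = y'. Then x_1' = x_2 and x_2' = -30x_1 - 11x_2.
A = [[0,1],[-30,-11]]; det(A-λI) = λ^2 + 11λ + 30.
Eigenvalues λ = -6, -5 with eigenvectors (1,-6), (1,-5).

y(t) = c_1e^(-6t) + c_2e^(-5t)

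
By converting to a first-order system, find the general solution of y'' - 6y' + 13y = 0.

Let x_1 = y, x_2 = y'. Then x_1' = x_2 and x_2' = -13x_1 + 6x_2.
A = [[0,1],[-13,6]]; det(A-λI) = λ^2 - 6λ + 13.
Eigenvalues λ = 3 ± 2i.

y(t) = K_1e^(3t)cos(2t) + K_2e^(3t)sin(2t)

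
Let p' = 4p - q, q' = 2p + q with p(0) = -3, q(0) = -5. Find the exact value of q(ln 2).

A = [[4,-1],[2,1]]; eigenvalues λ = 3, 2.
Eigenvectors: (-1,-1) for λ=3, (-1,-2) for λ=2.
From the initial condition, c_1 = 1, c_2 = 2.
q(ln 2) = (1)(2^3)(-1) + (2)(2^2)(-2) = -24.

-24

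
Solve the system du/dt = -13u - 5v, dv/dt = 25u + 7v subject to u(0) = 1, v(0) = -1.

u(t) = -e^(-3t)sin(5t) + e^(-3t)cos(5t), v(t) = 3e^(-3t)sin(5t) - e^(-3t)cos(5t)

Coefficient matrix A = [[-13, -5], [25, 7]].
Characteristic polynomial det(A - λI) = λ^2 + 6λ + 34 = 0.
Eigenvalues λ = -3 ± 5i (complex conjugate pair).
For λ=-3+5i: an eigenvector is (1,-2) - i(0,1) = (1, -2 - i).
A real fundamental pair from Re and Im of e^((-3+5i)t)v: X_1 = e^(-3t)(cos(5t)·(1,-2) + sin(5t)·(0,1)), X_2 = e^(-3t)(sin(5t)·(1,-2) - cos(5t)·(0,1)).
General solution: c_1X_1 + c_2X_2.
Applying u(0)=1, v(0)=-1 gives c_1=1, c_2=-1.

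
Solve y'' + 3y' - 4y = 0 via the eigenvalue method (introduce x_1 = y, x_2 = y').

Let x_1 = y, x_2 = y'. Then x_1' = x_2 and x_2' = 4x_1 - 3x_2.
A = [[0,1],[4,-3]]; det(A-λI) = λ^2 + 3λ - 4.
Eigenvalues λ = -4, 1 with eigenvectors (1,-4), (1,1).

y(t) = K_1e^(-4t) + K_2e^(t)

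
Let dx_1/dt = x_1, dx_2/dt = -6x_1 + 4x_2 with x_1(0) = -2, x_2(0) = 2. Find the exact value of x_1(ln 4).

A = [[1,0],[-6,4]]; eigenvalues λ = 4, 1.
Eigenvectors: (0,-1) for λ=4, (1,2) for λ=1.
From the initial condition, c_1 = -6, c_2 = -2.
x_1(ln 4) = (-6)(4^4)(0) + (-2)(4^1)(1) = -8.

-8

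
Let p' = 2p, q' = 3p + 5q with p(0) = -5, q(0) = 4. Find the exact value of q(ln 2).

A = [[2,0],[3,5]]; eigenvalues λ = 5, 2.
Eigenvectors: (0,1) for λ=5, (1,-1) for λ=2.
From the initial condition, c_1 = -1, c_2 = -5.
q(ln 2) = (-1)(2^5)(1) + (-5)(2^2)(-1) = -12.

-12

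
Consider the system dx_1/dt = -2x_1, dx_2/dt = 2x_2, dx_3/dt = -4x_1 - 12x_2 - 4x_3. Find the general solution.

x_1(t) = C_1e^(-2t), x_2(t) = C_2e^(2t), x_3(t) = -2C_1e^(-2t) - 2C_2e^(2t) + C_3e^(-4t)

Coefficient matrix A = [[-2, 0, 0], [0, 2, 0], [-4, -12, -4]].
det(A - λI) = 0 gives eigenvalues λ = -2, 2, -4.
For λ=-2: eigenvector (1,0,-2).
For λ=2: eigenvector (0,1,-2).
For λ=-4: eigenvector (0,0,1).
General solution: C_1e^(-2t)(1,0,-2) + C_2e^(2t)(0,1,-2) + C_3e^(-4t)(0,0,1).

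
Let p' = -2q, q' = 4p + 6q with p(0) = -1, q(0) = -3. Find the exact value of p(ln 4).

944

A = [[0,-2],[4,6]]; eigenvalues λ = 4, 2.
Eigenvectors: (1,-2) for λ=4, (1,-1) for λ=2.
From the initial condition, c_1 = 4, c_2 = -5.
p(ln 4) = (4)(4^4)(1) + (-5)(4^2)(1) = 944.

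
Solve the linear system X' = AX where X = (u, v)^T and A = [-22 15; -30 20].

Coefficient matrix A = [[-22, 15], [-30, 20]].
Characteristic polynomial det(A - λI) = λ^2 + 2λ + 10 = 0.
Eigenvalues λ = -1 ± 3i (complex conjugate pair).
For λ=-1+3i: an eigenvector is (-2,-3) - i(-1,-1) = (-2 + i, -3 + i).
A real fundamental pair from Re and Im of e^((-1+3i)t)v: X_1 = e^(-t)(cos(3t)·(-2,-3) + sin(3t)·(-1,-1)), X_2 = e^(-t)(sin(3t)·(-2,-3) - cos(3t)·(-1,-1)).
General solution: c_1X_1 + c_2X_2.

u(t) = -c_1e^(-t)sin(3t) - 2c_1e^(-t)cos(3t) - 2c_2e^(-t)sin(3t) + c_2e^(-t)cos(3t), v(t) = -c_1e^(-t)sin(3t) - 3c_1e^(-t)cos(3t) - 3c_2e^(-t)sin(3t) + c_2e^(-t)cos(3t)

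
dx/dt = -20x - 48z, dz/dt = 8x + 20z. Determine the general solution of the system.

Coefficient matrix A = [[-20, -48], [8, 20]].
Characteristic polynomial det(A - λI) = λ^2 - 16 = 0.
Eigenvalues λ = -4, 4.
For λ=-4: (A-λI) row 1 is [-16, -48], so an eigenvector is (3, -1).
For λ=4: (A-λI) row 1 is [-24, -48], so an eigenvector is (-2, 1).
General solution: C_1e^(-4t)(3,-1) + C_2e^(4t)(-2,1).

x(t) = 3C_1e^(-4t) - 2C_2e^(4t), z(t) = -C_1e^(-4t) + C_2e^(4t)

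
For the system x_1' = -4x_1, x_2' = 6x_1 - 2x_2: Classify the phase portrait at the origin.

stable node

A = [[-4,0],[6,-2]]; det(A-λI) = λ^2 + 6λ + 8.
λ = -2, -4: both negative.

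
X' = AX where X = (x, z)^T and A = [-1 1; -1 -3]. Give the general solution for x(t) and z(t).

Coefficient matrix A = [[-1, 1], [-1, -3]].
Characteristic polynomial det(A - λI) = λ^2 + 4λ + 4 = 0.
Single eigenvalue λ = -2 with algebraic multiplicity 2.
Eigenvector v = (1,-1); generalized eigenvector w with (A-λI)w=v is (-1,2).
General solution: e^(-2t)[K_1·v + K_2·(t·v + w)].

x(t) = K_1e^(-2t) + K_2te^(-2t) - K_2e^(-2t), z(t) = -K_1e^(-2t) - K_2te^(-2t) + 2K_2e^(-2t)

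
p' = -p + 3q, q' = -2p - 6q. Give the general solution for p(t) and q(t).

p(t) = -C_1e^(-4t) + 3C_2e^(-3t), q(t) = C_1e^(-4t) - 2C_2e^(-3t)

Coefficient matrix A = [[-1, 3], [-2, -6]].
Characteristic polynomial det(A - λI) = λ^2 + 7λ + 12 = 0.
Eigenvalues λ = -4, -3.
For λ=-4: (A-λI) row 1 is [3, 3], so an eigenvector is (-1, 1).
For λ=-3: (A-λI) row 1 is [2, 3], so an eigenvector is (3, -2).
General solution: C_1e^(-4t)(-1,1) + C_2e^(-3t)(3,-2).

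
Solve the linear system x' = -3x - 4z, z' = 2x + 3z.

x(t) = K_1e^(t) + 2K_2e^(-t), z(t) = -K_1e^(t) - K_2e^(-t)

Coefficient matrix A = [[-3, -4], [2, 3]].
Characteristic polynomial det(A - λI) = λ^2 - 1 = 0.
Eigenvalues λ = 1, -1.
For λ=1: (A-λI) row 1 is [-4, -4], so an eigenvector is (1, -1).
For λ=-1: (A-λI) row 1 is [-2, -4], so an eigenvector is (2, -1).
General solution: K_1e^(t)(1,-1) + K_2e^(-t)(2,-1).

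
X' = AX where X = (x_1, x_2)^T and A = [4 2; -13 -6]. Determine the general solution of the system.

Coefficient matrix A = [[4, 2], [-13, -6]].
Characteristic polynomial det(A - λI) = λ^2 + 2λ + 2 = 0.
Eigenvalues λ = -1 ± i (complex conjugate pair).
For λ=-1+i: an eigenvector is (-1,2) - i(-1,3) = (-1 + i, 2 - 3i).
A real fundamental pair from Re and Im of e^((-1+i)t)v: X_1 = e^(-t)(cos(t)·(-1,2) + sin(t)·(-1,3)), X_2 = e^(-t)(sin(t)·(-1,2) - cos(t)·(-1,3)).
General solution: c_1X_1 + c_2X_2.

x_1(t) = -c_1e^(-t)sin(t) - c_1e^(-t)cos(t) - c_2e^(-t)sin(t) + c_2e^(-t)cos(t), x_2(t) = 3c_1e^(-t)sin(t) + 2c_1e^(-t)cos(t) + 2c_2e^(-t)sin(t) - 3c_2e^(-t)cos(t)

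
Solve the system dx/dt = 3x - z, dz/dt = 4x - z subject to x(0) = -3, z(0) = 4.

x(t) = -10te^(t) - 3e^(t), z(t) = -20te^(t) + 4e^(t)

Coefficient matrix A = [[3, -1], [4, -1]].
Characteristic polynomial det(A - λI) = λ^2 - 2λ + 1 = 0.
Single eigenvalue λ = 1 with algebraic multiplicity 2.
Eigenvector v = (-1,-2); generalized eigenvector w with (A-λI)w=v is (0,1).
General solution: e^(t)[c_1·v + c_2·(t·v + w)].
Applying x(0)=-3, z(0)=4 gives c_1=3, c_2=10.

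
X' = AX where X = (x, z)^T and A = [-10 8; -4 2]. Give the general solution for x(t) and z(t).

Coefficient matrix A = [[-10, 8], [-4, 2]].
Characteristic polynomial det(A - λI) = λ^2 + 8λ + 12 = 0.
Eigenvalues λ = -2, -6.
For λ=-2: (A-λI) row 1 is [-8, 8], so an eigenvector is (-1, -1).
For λ=-6: (A-λI) row 1 is [-4, 8], so an eigenvector is (2, 1).
General solution: K_1e^(-2t)(-1,-1) + K_2e^(-6t)(2,1).

x(t) = -K_1e^(-2t) + 2K_2e^(-6t), z(t) = -K_1e^(-2t) + K_2e^(-6t)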